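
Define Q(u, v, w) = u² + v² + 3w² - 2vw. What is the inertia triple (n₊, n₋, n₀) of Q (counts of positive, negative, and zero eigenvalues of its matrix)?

The symmetric matrix is A = [[1, 0, 0], [0, 1, -1], [0, -1, 3]].
Symmetric row and column elimination reduces A to a congruent diagonal form with pivots 1, 1, 2.
So there are 3 positive pivots.

(3, 0, 0)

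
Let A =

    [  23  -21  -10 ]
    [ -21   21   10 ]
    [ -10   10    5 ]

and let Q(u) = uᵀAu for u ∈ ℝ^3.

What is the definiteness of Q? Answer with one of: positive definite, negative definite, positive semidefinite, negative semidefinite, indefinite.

Leading principal minors: Δ_1 = 23, Δ_2 = 42, Δ_3 = 10.
All leading principal minors are positive, so by Sylvester's criterion Q is positive definite.

positive definite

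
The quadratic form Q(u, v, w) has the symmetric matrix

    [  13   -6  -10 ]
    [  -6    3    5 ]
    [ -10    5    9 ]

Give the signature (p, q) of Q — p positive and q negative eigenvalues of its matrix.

Symmetric row and column elimination reduces A to a congruent diagonal form with pivots 13, 3/13, 2/3.
That gives 3 positive pivots.

(3, 0)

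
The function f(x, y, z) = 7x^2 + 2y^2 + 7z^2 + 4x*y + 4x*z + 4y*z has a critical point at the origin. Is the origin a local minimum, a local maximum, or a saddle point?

local minimum

The Hessian at the origin is H = [[14, 4, 4], [4, 4, 4], [4, 4, 14]].
Row-reducing H symmetrically gives the diagonal entries 14, 20/7, 10.
That gives 3 positive pivots.
H is positive definite, so the origin is a strict local minimum.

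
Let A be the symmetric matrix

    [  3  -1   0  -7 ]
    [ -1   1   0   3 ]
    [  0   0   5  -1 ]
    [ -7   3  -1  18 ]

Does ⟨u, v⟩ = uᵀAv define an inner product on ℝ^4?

Leading principal minors: Δ_1 = 3, Δ_2 = 2, Δ_3 = 10, Δ_4 = 8.
All leading principal minors are positive, so by Sylvester's criterion Q is positive definite.
⟨·,·⟩ is an inner product exactly when A is positive definite.

yes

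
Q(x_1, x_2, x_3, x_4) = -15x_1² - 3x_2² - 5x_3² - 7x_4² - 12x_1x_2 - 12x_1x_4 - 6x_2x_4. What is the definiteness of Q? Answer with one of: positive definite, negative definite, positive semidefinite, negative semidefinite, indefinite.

negative definite

The symmetric matrix of Q is A = [[-15, -6, 0, -6], [-6, -3, 0, -3], [0, 0, -5, 0], [-6, -3, 0, -7]].
Leading principal minors: Δ_1 = -15, Δ_2 = 9, Δ_3 = -45, Δ_4 = 180.
The signs alternate starting with Δ_1 < 0, so by Sylvester's criterion Q is negative definite.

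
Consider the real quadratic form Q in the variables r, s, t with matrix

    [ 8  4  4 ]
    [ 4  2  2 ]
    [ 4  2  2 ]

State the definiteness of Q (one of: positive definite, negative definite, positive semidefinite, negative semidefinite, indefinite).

positive semidefinite

Congruent diagonalization of A (simultaneous row and column reduction) yields pivots 8, 0, 0.
Counting signs: 1 positive, 2 zero.
Hence Q is positive semidefinite.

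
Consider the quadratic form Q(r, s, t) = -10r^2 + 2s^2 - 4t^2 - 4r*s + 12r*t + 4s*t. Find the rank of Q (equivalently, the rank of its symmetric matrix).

The symmetric matrix is A = [[-10, -2, 6], [-2, 2, 2], [6, 2, -4]].
An LDLᵀ factorisation of A has diagonal entries -10, 12/5, -2/3.
Counting signs: 1 positive, 2 negative.
The rank is the number of nonzero pivots: 3.

3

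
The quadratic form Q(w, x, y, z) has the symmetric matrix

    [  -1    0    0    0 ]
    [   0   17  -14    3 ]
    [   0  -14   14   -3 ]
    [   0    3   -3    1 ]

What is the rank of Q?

4

Congruent diagonalization of A (simultaneous row and column reduction) yields pivots -1, 17, 42/17, 5/14.
That gives 3 positive, 1 negative pivots.
The rank is the number of nonzero pivots: 4.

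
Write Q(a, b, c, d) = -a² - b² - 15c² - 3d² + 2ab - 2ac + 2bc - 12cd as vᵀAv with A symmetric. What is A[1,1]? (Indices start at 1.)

The coefficient of a² in Q is -1, and that is exactly A[1,1].

-1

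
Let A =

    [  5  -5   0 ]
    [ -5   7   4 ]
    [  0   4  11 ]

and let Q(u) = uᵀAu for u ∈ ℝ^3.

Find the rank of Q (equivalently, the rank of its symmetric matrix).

3

Congruent diagonalization of A (simultaneous row and column reduction) yields pivots 5, 2, 3.
So there are 3 positive pivots.
The rank is the number of nonzero pivots: 3.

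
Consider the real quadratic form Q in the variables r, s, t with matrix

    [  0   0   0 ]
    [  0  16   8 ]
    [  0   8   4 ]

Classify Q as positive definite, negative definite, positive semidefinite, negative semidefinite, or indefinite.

Applying the same elementary operations to the rows and columns of A produces a congruent diagonal matrix with entries 0, 16, 0.
That gives 1 positive, 2 zero pivots.
Hence Q is positive semidefinite.

positive semidefinite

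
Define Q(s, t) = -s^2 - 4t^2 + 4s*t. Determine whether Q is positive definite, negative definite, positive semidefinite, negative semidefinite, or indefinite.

negative semidefinite

The symmetric matrix of Q is [[-1, 2], [2, -4]].
For the 2×2 matrix [[-1, 2], [2, -4]]: det = -1·-4 − (2)² = 0, trace = -5.
det = 0 so one eigenvalue is zero; the form is semidefinite with the sign of the trace.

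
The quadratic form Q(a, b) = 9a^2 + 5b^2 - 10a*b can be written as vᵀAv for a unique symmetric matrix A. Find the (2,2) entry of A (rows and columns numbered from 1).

The coefficient of b^2 in Q is 5, and that is exactly A[2,2].

5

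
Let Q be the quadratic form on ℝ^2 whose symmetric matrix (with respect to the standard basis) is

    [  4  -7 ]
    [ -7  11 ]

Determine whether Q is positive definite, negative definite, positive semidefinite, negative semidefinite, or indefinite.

For the 2×2 matrix [[4, -7], [-7, 11]]: det = 4·11 − (-7)² = -5, trace = 15.
det < 0 so the eigenvalues have opposite signs; the form is indefinite.

indefinite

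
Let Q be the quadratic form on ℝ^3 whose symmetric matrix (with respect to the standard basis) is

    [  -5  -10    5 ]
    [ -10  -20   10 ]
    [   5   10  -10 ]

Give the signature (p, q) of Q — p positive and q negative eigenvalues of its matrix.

Symmetric row and column elimination reduces A to a congruent diagonal form with pivots -5, 0, -5.
That gives 2 negative, 1 zero pivots.

(0, 2)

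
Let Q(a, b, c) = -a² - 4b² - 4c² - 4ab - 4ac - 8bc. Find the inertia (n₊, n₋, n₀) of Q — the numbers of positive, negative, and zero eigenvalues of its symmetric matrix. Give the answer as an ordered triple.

(0, 1, 2)

The associated matrix is A = [[-1, -2, -2], [-2, -4, -4], [-2, -4, -4]].
Row-reducing A symmetrically gives the diagonal entries -1, 0, 0.
So there are 1 negative, 2 zero pivots.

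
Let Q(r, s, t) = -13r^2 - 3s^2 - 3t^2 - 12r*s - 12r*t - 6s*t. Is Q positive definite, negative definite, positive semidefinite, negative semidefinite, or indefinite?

The symmetric matrix is A = [[-13, -6, -6], [-6, -3, -3], [-6, -3, -3]].
Applying the same elementary operations to the rows and columns of A produces a congruent diagonal matrix with entries -13, -3/13, 0.
Counting signs: 2 negative, 1 zero.
Hence Q is negative semidefinite.

negative semidefinite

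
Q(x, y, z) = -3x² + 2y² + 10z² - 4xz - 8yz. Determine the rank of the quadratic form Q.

Write A = [[-3, 0, -2], [0, 2, -4], [-2, -4, 10]].
Row-reducing A symmetrically gives the diagonal entries -3, 2, 10/3.
That gives 2 positive, 1 negative pivots.
The rank is the number of nonzero pivots: 3.

3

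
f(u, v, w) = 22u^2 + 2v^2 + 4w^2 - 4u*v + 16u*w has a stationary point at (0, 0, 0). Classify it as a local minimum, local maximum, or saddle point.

local minimum

The Hessian at the origin is H = [[44, -4, 16], [-4, 4, 0], [16, 0, 8]].
An LDLᵀ factorisation of H has diagonal entries 44, 40/11, 8/5.
So there are 3 positive pivots.
H is positive definite, so the origin is a strict local minimum.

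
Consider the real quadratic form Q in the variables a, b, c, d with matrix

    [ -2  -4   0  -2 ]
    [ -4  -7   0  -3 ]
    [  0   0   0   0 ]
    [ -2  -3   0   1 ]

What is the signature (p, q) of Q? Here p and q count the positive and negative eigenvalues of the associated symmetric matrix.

Symmetric row and column elimination reduces A to a congruent diagonal form with pivots -2, 1, 0, 2.
Counting signs: 2 positive, 1 negative, 1 zero.

(2, 1)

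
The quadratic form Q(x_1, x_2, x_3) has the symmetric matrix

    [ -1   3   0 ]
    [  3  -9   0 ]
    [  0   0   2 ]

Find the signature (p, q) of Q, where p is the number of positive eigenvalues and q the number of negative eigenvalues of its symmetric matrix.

Symmetric row and column elimination reduces A to a congruent diagonal form with pivots -1, 0, 2.
That gives 1 positive, 1 negative, 1 zero pivots.

(1, 1)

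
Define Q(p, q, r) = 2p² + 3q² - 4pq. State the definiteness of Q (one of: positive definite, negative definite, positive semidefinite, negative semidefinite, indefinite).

The associated matrix is A = [[2, -2, 0], [-2, 3, 0], [0, 0, 0]].
Row-reducing A symmetrically gives the diagonal entries 2, 1, 0.
So there are 2 positive, 1 zero pivots.
Hence Q is positive semidefinite.

positive semidefinite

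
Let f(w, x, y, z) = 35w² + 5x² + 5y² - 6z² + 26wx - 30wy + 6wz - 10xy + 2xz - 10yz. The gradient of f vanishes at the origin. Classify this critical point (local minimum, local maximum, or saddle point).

saddle point

The Hessian at the origin is H = [[70, 26, -30, 6], [26, 10, -10, 2], [-30, -10, 10, -10], [6, 2, -10, -12]].
Symmetric row and column elimination reduces H to a congruent diagonal form with pivots 70, 12/35, -20/3, -6.
Counting signs: 2 positive, 2 negative.
H is indefinite, so the origin is a saddle point.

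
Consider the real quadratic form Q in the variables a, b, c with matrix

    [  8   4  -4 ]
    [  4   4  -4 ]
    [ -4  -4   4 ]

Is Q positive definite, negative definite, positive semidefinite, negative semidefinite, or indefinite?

Row-reducing A symmetrically gives the diagonal entries 8, 2, 0.
Counting signs: 2 positive, 1 zero.
Hence Q is positive semidefinite.

positive semidefinite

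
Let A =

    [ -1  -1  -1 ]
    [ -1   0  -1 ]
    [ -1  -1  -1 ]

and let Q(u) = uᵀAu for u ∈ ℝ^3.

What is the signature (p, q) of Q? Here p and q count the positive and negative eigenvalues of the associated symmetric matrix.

Row-reducing A symmetrically gives the diagonal entries -1, 1, 0.
Counting signs: 1 positive, 1 negative, 1 zero.

(1, 1)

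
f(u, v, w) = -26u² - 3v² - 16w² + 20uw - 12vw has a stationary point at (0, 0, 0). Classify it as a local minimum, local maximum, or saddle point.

local maximum

The Hessian at the origin is H = [[-52, 0, 20], [0, -6, -12], [20, -12, -32]].
An LDLᵀ factorisation of H has diagonal entries -52, -6, -4/13.
So there are 3 negative pivots.
H is negative definite, so the origin is a strict local maximum.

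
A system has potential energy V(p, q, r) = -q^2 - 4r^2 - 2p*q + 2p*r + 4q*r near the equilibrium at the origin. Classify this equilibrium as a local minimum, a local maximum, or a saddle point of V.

saddle point

The Hessian at the origin is H = [[0, -2, 2], [-2, -2, 4], [2, 4, -8]].
H is indefinite, so the origin is a saddle point.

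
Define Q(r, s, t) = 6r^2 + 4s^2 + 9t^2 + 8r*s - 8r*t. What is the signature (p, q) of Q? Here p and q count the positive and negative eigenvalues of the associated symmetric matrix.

The symmetric matrix is A = [[6, 4, -4], [4, 4, 0], [-4, 0, 9]].
Symmetric row and column elimination reduces A to a congruent diagonal form with pivots 6, 4/3, 1.
So there are 3 positive pivots.

(3, 0)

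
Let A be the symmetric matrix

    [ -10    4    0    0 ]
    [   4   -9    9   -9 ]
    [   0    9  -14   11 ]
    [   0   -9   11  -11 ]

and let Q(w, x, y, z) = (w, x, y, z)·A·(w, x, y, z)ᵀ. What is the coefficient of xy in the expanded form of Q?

The coefficient of xy is A[2,3] + A[3,2] = 2·9 = 18.

18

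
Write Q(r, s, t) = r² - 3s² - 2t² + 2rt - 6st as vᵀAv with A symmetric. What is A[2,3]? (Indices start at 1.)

-3

The coefficient of s·t in Q is -6. For a symmetric A this equals A[2,3] + A[3,2] = 2·A[2,3].
So A[2,3] = -6/2 = -3.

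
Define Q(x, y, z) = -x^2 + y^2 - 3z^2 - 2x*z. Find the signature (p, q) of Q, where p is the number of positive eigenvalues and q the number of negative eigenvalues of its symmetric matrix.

(1, 2)

The associated matrix is A = [[-1, 0, -1], [0, 1, 0], [-1, 0, -3]].
An LDLᵀ factorisation of A has diagonal entries -1, 1, -2.
So there are 1 positive, 2 negative pivots.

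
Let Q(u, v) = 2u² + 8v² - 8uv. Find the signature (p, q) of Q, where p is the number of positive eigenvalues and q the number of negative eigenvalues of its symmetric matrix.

(1, 0)

The symmetric matrix is A = [[2, -4], [-4, 8]].
Congruent diagonalization of A (simultaneous row and column reduction) yields pivots 2, 0.
So there are 1 positive, 1 zero pivots.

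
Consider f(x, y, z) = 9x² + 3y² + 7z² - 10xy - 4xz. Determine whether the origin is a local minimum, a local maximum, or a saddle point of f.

local minimum

The Hessian at the origin is H = [[18, -10, -4], [-10, 6, 0], [-4, 0, 14]].
Congruent diagonalization of H (simultaneous row and column reduction) yields pivots 18, 4/9, 2.
Counting signs: 3 positive.
H is positive definite, so the origin is a strict local minimum.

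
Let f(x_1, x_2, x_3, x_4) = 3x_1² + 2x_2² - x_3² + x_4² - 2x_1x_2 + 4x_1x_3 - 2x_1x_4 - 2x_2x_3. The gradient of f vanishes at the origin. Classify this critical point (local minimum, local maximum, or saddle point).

The Hessian at the origin is H = [[6, -2, 4, -2], [-2, 4, -2, 0], [4, -2, -2, 0], [-2, 0, 0, 2]].
Congruent diagonalization of H (simultaneous row and column reduction) yields pivots 6, 10/3, -24/5, 3/2.
Counting signs: 3 positive, 1 negative.
H is indefinite, so the origin is a saddle point.

saddle point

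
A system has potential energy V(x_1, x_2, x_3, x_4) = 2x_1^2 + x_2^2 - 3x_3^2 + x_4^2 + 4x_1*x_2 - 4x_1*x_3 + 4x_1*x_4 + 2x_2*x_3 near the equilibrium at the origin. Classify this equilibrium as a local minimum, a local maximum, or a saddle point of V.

saddle point

The Hessian at the origin is H = [[4, 4, -4, 4], [4, 2, 2, 0], [-4, 2, -6, 0], [4, 0, 0, 2]].
Applying the same elementary operations to the rows and columns of H produces a congruent diagonal matrix with entries 4, -2, 8, -2.
Counting signs: 2 positive, 2 negative.
H is indefinite, so the origin is a saddle point.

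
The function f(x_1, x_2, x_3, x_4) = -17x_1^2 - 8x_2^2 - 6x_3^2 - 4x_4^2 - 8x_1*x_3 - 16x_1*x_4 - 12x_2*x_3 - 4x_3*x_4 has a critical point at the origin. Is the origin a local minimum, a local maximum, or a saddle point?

The Hessian at the origin is H = [[-34, 0, -8, -16], [0, -16, -12, 0], [-8, -12, -12, -4], [-16, 0, -4, -8]].
Congruent diagonalization of H (simultaneous row and column reduction) yields pivots -34, -16, -19/17, -8/19.
So there are 4 negative pivots.
H is negative definite, so the origin is a strict local maximum.

local maximum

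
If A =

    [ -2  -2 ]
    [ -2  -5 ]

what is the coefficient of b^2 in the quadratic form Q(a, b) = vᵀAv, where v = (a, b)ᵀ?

-5

The coefficient of b^2 is the diagonal entry A[2,2] = -5.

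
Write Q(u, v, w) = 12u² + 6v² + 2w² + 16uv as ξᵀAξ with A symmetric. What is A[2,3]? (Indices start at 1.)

0

The coefficient of v·w in Q is 0. For a symmetric A this equals A[2,3] + A[3,2] = 2·A[2,3].
So A[2,3] = 0/2 = 0.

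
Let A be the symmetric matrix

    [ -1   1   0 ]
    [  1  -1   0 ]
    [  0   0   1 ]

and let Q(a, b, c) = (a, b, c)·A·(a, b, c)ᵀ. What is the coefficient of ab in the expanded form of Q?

The coefficient of ab is A[1,2] + A[2,1] = 2·1 = 2.

2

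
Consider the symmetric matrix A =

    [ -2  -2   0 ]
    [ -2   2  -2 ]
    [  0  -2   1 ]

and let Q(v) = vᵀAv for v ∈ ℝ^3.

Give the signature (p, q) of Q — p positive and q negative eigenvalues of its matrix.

(1, 1)

Congruent diagonalization of A (simultaneous row and column reduction) yields pivots -2, 4, 0.
Counting signs: 1 positive, 1 negative, 1 zero.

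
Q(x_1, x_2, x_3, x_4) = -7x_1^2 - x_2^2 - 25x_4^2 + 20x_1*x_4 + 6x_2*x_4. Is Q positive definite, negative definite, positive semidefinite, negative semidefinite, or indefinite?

The symmetric matrix is A = [[-7, 0, 0, 10], [0, -1, 0, 3], [0, 0, 0, 0], [10, 3, 0, -25]].
Symmetric row and column elimination reduces A to a congruent diagonal form with pivots -7, -1, 0, -12/7.
Counting signs: 3 negative, 1 zero.
Hence Q is negative semidefinite.

negative semidefinite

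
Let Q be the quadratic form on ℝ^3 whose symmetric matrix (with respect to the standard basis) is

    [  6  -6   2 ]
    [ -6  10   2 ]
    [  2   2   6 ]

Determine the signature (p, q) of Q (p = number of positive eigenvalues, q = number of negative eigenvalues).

An LDLᵀ factorisation of A has diagonal entries 6, 4, 4/3.
Counting signs: 3 positive.

(3, 0)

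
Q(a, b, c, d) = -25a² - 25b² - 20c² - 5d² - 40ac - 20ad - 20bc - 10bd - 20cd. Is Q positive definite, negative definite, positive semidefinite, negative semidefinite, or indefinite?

negative semidefinite

Write A = [[-25, 0, -20, -10], [0, -25, -10, -5], [-20, -10, -20, -10], [-10, -5, -10, -5]].
Applying the same elementary operations to the rows and columns of A produces a congruent diagonal matrix with entries -25, -25, 0, 0.
That gives 2 negative, 2 zero pivots.
Hence Q is negative semidefinite.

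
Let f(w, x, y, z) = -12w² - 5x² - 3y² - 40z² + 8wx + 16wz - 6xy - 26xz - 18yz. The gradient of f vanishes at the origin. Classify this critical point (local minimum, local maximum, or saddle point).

local maximum

The Hessian at the origin is H = [[-24, 8, 0, 16], [8, -10, -6, -26], [0, -6, -6, -18], [16, -26, -18, -80]].
Symmetric row and column elimination reduces H to a congruent diagonal form with pivots -24, -22/3, -12/11, -10.
Counting signs: 4 negative.
H is negative definite, so the origin is a strict local maximum.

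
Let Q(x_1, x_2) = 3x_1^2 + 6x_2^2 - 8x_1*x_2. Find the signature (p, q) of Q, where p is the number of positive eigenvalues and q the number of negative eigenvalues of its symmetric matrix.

(2, 0)

The associated matrix is A = [[3, -4], [-4, 6]].
Row-reducing A symmetrically gives the diagonal entries 3, 2/3.
That gives 2 positive pivots.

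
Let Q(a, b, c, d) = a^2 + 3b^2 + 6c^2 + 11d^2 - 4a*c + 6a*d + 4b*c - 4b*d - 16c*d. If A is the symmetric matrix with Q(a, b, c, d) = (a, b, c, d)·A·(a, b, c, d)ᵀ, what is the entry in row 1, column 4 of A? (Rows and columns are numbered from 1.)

3

The coefficient of a·d in Q is 6. For a symmetric A this equals A[1,4] + A[4,1] = 2·A[1,4].
So A[1,4] = 6/2 = 3.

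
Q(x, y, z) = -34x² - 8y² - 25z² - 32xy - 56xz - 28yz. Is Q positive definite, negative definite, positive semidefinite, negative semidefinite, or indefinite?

Write A = [[-34, -16, -28], [-16, -8, -14], [-28, -14, -25]].
Symmetric row and column elimination reduces A to a congruent diagonal form with pivots -34, -8/17, -1/2.
So there are 3 negative pivots.
Hence Q is negative definite.

negative definite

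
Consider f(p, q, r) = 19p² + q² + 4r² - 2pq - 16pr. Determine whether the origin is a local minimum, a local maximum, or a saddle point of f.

The Hessian at the origin is H = [[38, -2, -16], [-2, 2, 0], [-16, 0, 8]].
An LDLᵀ factorisation of H has diagonal entries 38, 36/19, 8/9.
Counting signs: 3 positive.
H is positive definite, so the origin is a strict local minimum.

local minimum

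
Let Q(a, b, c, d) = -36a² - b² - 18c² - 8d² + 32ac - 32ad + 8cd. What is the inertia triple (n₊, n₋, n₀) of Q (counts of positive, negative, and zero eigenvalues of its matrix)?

The associated matrix is A = [[-36, 0, 16, -16], [0, -1, 0, 0], [16, 0, -18, 4], [-16, 0, 4, -8]].
Symmetric row and column elimination reduces A to a congruent diagonal form with pivots -36, -1, -98/9, 0.
So there are 3 negative, 1 zero pivots.

(0, 3, 1)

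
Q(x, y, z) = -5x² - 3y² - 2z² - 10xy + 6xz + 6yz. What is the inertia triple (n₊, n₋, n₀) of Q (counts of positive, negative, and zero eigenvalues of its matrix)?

(1, 2, 0)

The associated matrix is A = [[-5, -5, 3], [-5, -3, 3], [3, 3, -2]].
Row-reducing A symmetrically gives the diagonal entries -5, 2, -1/5.
That gives 1 positive, 2 negative pivots.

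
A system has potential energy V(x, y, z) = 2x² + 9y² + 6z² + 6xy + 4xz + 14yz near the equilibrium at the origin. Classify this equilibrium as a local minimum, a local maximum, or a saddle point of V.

local minimum

The Hessian at the origin is H = [[4, 6, 4], [6, 18, 14], [4, 14, 12]].
An LDLᵀ factorisation of H has diagonal entries 4, 9, 8/9.
So there are 3 positive pivots.
H is positive definite, so the origin is a strict local minimum.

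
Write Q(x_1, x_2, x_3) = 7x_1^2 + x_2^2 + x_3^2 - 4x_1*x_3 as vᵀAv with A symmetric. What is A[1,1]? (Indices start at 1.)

The coefficient of x_1^2 in Q is 7, and that is exactly A[1,1].

7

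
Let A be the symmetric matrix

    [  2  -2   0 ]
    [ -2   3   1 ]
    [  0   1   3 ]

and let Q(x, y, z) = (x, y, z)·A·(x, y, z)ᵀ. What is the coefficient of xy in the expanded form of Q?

-4

The coefficient of xy is A[1,2] + A[2,1] = 2·(-2) = -4.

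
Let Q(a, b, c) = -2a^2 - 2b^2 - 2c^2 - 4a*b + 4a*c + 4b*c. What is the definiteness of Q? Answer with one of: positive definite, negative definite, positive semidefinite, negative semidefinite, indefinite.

Write A = [[-2, -2, 2], [-2, -2, 2], [2, 2, -2]].
Applying the same elementary operations to the rows and columns of A produces a congruent diagonal matrix with entries -2, 0, 0.
Counting signs: 1 negative, 2 zero.
Hence Q is negative semidefinite.

negative semidefinite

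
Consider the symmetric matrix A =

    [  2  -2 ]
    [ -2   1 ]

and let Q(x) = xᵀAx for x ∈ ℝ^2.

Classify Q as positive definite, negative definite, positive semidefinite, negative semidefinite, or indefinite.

indefinite

For the 2×2 matrix [[2, -2], [-2, 1]]: det = 2·1 − (-2)² = -2, trace = 3.
det < 0 so the eigenvalues have opposite signs; the form is indefinite.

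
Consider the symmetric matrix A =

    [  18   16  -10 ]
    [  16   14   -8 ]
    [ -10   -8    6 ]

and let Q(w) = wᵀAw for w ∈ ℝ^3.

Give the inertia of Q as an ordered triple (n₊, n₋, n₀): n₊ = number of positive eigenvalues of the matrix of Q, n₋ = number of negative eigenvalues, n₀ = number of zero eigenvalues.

An LDLᵀ factorisation of A has diagonal entries 18, -2/9, 4.
Counting signs: 2 positive, 1 negative.

(2, 1, 0)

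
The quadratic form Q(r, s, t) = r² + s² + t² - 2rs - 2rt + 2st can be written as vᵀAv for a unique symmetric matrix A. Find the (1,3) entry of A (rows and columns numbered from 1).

-1

The coefficient of r·t in Q is -2. For a symmetric A this equals A[1,3] + A[3,1] = 2·A[1,3].
So A[1,3] = -2/2 = -1.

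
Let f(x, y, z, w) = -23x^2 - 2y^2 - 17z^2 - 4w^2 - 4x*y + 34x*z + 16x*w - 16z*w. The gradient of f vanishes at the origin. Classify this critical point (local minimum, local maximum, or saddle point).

local maximum

The Hessian at the origin is H = [[-46, -4, 34, 16], [-4, -4, 0, 0], [34, 0, -34, -16], [16, 0, -16, -8]].
Symmetric row and column elimination reduces H to a congruent diagonal form with pivots -46, -84/23, -136/21, -8/17.
Counting signs: 4 negative.
H is negative definite, so the origin is a strict local maximum.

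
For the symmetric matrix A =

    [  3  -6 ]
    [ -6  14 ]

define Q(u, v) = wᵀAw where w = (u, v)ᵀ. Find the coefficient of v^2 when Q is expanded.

14

The coefficient of v^2 is the diagonal entry A[2,2] = 14.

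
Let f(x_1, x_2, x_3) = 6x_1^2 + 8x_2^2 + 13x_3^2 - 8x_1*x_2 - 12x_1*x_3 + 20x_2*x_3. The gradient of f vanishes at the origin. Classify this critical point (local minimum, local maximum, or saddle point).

The Hessian at the origin is H = [[12, -8, -12], [-8, 16, 20], [-12, 20, 26]].
Applying the same elementary operations to the rows and columns of H produces a congruent diagonal matrix with entries 12, 32/3, 1/2.
That gives 3 positive pivots.
H is positive definite, so the origin is a strict local minimum.

local minimum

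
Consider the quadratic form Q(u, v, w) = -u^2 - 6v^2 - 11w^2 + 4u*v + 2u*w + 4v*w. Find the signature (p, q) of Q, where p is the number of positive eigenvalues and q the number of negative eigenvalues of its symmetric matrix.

(0, 3)

Write A = [[-1, 2, 1], [2, -6, 2], [1, 2, -11]].
Congruent diagonalization of A (simultaneous row and column reduction) yields pivots -1, -2, -2.
That gives 3 negative pivots.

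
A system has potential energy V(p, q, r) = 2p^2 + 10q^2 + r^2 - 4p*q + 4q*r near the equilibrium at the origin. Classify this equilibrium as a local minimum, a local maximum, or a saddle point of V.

local minimum

The Hessian at the origin is H = [[4, -4, 0], [-4, 20, 4], [0, 4, 2]].
Applying the same elementary operations to the rows and columns of H produces a congruent diagonal matrix with entries 4, 16, 1.
That gives 3 positive pivots.
H is positive definite, so the origin is a strict local minimum.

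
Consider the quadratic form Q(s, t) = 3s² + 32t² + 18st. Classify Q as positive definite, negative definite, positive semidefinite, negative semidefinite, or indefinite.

The symmetric matrix of Q is A = [[3, 9], [9, 32]].
Leading principal minors: Δ_1 = 3, Δ_2 = 15.
All leading principal minors are positive, so by Sylvester's criterion Q is positive definite.

positive definite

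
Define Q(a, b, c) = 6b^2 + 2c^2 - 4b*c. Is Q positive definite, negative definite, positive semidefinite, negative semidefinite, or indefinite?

Write A = [[0, 0, 0], [0, 6, -2], [0, -2, 2]].
Congruent diagonalization of A (simultaneous row and column reduction) yields pivots 0, 6, 4/3.
That gives 2 positive, 1 zero pivots.
Hence Q is positive semidefinite.

positive semidefinite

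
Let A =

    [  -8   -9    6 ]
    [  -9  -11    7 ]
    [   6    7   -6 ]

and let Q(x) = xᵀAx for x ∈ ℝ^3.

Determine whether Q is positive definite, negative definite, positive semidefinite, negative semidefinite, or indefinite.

negative definite

Congruent diagonalization of A (simultaneous row and column reduction) yields pivots -8, -7/8, -10/7.
So there are 3 negative pivots.
Hence Q is negative definite.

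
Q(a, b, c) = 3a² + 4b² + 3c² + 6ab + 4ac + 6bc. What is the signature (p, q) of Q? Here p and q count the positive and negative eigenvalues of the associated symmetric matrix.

(3, 0)

Write A = [[3, 3, 2], [3, 4, 3], [2, 3, 3]].
Symmetric row and column elimination reduces A to a congruent diagonal form with pivots 3, 1, 2/3.
So there are 3 positive pivots.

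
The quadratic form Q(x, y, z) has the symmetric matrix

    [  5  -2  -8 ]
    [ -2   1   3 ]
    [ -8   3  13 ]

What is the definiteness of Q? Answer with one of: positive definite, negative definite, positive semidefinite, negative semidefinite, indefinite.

positive semidefinite

Row-reducing A symmetrically gives the diagonal entries 5, 1/5, 0.
That gives 2 positive, 1 zero pivots.
Hence Q is positive semidefinite.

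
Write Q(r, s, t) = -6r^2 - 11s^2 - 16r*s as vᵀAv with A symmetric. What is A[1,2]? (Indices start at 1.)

The coefficient of r·s in Q is -16. For a symmetric A this equals A[1,2] + A[2,1] = 2·A[1,2].
So A[1,2] = -16/2 = -8.

-8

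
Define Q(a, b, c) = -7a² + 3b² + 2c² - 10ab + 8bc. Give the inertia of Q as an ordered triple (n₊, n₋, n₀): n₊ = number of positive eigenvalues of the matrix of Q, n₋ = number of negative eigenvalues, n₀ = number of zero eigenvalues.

(1, 2, 0)

Write A = [[-7, -5, 0], [-5, 3, 4], [0, 4, 2]].
Row-reducing A symmetrically gives the diagonal entries -7, 46/7, -10/23.
That gives 1 positive, 2 negative pivots.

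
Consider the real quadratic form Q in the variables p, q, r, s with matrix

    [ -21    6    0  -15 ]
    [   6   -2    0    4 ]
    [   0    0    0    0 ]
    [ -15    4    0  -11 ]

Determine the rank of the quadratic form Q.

2

Congruent diagonalization of A (simultaneous row and column reduction) yields pivots -21, -2/7, 0, 0.
Counting signs: 2 negative, 2 zero.
The rank is the number of nonzero pivots: 2.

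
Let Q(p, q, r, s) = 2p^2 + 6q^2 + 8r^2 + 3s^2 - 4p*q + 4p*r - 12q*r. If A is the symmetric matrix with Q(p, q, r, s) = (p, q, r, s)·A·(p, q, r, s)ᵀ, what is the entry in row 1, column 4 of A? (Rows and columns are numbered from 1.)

0

The coefficient of p·s in Q is 0. For a symmetric A this equals A[1,4] + A[4,1] = 2·A[1,4].
So A[1,4] = 0/2 = 0.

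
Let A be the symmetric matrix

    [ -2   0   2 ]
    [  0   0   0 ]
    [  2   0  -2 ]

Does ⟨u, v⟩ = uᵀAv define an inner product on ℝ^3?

Row-reducing A symmetrically gives the diagonal entries -2, 0, 0.
That gives 1 negative, 2 zero pivots.
Hence Q is negative semidefinite.
⟨·,·⟩ is an inner product exactly when A is positive definite.

no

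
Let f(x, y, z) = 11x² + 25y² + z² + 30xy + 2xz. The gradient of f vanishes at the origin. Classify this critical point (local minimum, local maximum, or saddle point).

The Hessian at the origin is H = [[22, 30, 2], [30, 50, 0], [2, 0, 2]].
Row-reducing H symmetrically gives the diagonal entries 22, 100/11, 1.
So there are 3 positive pivots.
H is positive definite, so the origin is a strict local minimum.

local minimum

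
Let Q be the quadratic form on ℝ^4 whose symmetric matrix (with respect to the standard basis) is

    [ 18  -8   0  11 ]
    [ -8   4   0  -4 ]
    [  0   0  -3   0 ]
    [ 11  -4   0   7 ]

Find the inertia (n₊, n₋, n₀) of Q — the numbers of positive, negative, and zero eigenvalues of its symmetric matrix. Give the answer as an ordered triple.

Row-reducing A symmetrically gives the diagonal entries 18, 4/9, -3, -3/2.
Counting signs: 2 positive, 2 negative.

(2, 2, 0)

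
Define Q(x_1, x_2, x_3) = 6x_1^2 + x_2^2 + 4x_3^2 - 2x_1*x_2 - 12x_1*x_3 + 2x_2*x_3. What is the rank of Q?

3

The symmetric matrix is A = [[6, -1, -6], [-1, 1, 1], [-6, 1, 4]].
Applying the same elementary operations to the rows and columns of A produces a congruent diagonal matrix with entries 6, 5/6, -2.
That gives 2 positive, 1 negative pivots.
The rank is the number of nonzero pivots: 3.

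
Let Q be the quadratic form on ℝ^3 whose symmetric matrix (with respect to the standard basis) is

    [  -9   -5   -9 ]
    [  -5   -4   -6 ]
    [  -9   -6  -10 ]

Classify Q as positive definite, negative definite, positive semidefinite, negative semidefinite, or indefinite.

Leading principal minors: Δ_1 = -9, Δ_2 = 11, Δ_3 = -2.
The signs alternate starting with Δ_1 < 0, so by Sylvester's criterion Q is negative definite.

negative definite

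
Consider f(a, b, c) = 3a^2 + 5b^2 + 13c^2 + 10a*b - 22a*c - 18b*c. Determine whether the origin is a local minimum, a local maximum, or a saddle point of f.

saddle point

The Hessian at the origin is H = [[6, 10, -22], [10, 10, -18], [-22, -18, 26]].
Row-reducing H symmetrically gives the diagonal entries 6, -20/3, -12/5.
That gives 1 positive, 2 negative pivots.
H is indefinite, so the origin is a saddle point.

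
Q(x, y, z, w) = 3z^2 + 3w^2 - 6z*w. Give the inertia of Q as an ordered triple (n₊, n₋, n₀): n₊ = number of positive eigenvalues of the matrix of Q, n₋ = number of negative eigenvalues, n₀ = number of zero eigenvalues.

(1, 0, 3)

The associated matrix is A = [[0, 0, 0, 0], [0, 0, 0, 0], [0, 0, 3, -3], [0, 0, -3, 3]].
Congruent diagonalization of A (simultaneous row and column reduction) yields pivots 0, 0, 3, 0.
So there are 1 positive, 3 zero pivots.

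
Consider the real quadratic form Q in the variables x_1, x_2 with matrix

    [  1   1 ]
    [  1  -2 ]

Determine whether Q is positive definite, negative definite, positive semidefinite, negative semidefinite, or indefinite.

For the 2×2 matrix [[1, 1], [1, -2]]: det = 1·-2 − (1)² = -3, trace = -1.
det < 0 so the eigenvalues have opposite signs; the form is indefinite.

indefinite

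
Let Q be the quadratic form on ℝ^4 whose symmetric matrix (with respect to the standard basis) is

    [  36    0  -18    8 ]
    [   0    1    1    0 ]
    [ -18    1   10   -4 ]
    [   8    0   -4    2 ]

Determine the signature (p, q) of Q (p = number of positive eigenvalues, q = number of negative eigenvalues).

Applying the same elementary operations to the rows and columns of A produces a congruent diagonal matrix with entries 36, 1, 0, 2/9.
That gives 3 positive, 1 zero pivots.

(3, 0)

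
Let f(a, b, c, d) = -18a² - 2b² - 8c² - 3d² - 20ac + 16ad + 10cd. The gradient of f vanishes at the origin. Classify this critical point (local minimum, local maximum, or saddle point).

The Hessian at the origin is H = [[-36, 0, -20, 16], [0, -4, 0, 0], [-20, 0, -16, 10], [16, 0, 10, -6]].
An LDLᵀ factorisation of H has diagonal entries -36, -4, -44/9, 15/11.
That gives 1 positive, 3 negative pivots.
H is indefinite, so the origin is a saddle point.

saddle point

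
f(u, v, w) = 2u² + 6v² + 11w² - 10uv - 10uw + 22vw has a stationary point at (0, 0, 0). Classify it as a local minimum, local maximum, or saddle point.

saddle point

The Hessian at the origin is H = [[4, -10, -10], [-10, 12, 22], [-10, 22, 22]].
Congruent diagonalization of H (simultaneous row and column reduction) yields pivots 4, -13, -30/13.
So there are 1 positive, 2 negative pivots.
H is indefinite, so the origin is a saddle point.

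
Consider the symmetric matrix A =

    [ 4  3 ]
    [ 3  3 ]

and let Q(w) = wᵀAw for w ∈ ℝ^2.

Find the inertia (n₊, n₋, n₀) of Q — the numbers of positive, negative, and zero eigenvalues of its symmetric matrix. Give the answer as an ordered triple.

An LDLᵀ factorisation of A has diagonal entries 4, 3/4.
Counting signs: 2 positive.

(2, 0, 0)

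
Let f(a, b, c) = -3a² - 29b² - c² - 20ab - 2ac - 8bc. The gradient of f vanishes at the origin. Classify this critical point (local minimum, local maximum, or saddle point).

saddle point

The Hessian at the origin is H = [[-6, -20, -2], [-20, -58, -8], [-2, -8, -2]].
An LDLᵀ factorisation of H has diagonal entries -6, 26/3, -20/13.
That gives 1 positive, 2 negative pivots.
H is indefinite, so the origin is a saddle point.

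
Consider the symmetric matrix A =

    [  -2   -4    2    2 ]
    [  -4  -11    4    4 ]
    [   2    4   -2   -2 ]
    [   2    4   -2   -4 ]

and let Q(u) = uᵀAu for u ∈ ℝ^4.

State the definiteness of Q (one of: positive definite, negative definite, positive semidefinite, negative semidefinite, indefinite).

Applying the same elementary operations to the rows and columns of A produces a congruent diagonal matrix with entries -2, -3, 0, -2.
So there are 3 negative, 1 zero pivots.
Hence Q is negative semidefinite.

negative semidefinite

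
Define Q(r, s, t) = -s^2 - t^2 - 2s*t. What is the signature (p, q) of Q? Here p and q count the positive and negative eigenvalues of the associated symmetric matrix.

(0, 1)

The symmetric matrix is A = [[0, 0, 0], [0, -1, -1], [0, -1, -1]].
Applying the same elementary operations to the rows and columns of A produces a congruent diagonal matrix with entries 0, -1, 0.
Counting signs: 1 negative, 2 zero.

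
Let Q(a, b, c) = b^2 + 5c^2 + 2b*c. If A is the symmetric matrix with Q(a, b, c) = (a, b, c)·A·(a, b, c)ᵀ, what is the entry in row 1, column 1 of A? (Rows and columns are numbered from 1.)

0

The coefficient of a^2 in Q is 0, and that is exactly A[1,1].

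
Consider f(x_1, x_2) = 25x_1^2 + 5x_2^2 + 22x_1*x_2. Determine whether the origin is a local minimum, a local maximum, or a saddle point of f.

The Hessian at the origin is H = [[50, 22], [22, 10]].
det H = 50·10 − (22)² = 16 > 0 and H[1,1] = 50 > 0, so H is positive definite.
Therefore the origin is a local minimum.

local minimum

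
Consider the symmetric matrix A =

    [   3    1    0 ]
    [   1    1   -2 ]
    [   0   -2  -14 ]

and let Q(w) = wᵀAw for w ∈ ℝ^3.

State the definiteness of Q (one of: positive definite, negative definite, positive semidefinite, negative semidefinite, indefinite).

indefinite

Applying the same elementary operations to the rows and columns of A produces a congruent diagonal matrix with entries 3, 2/3, -20.
That gives 2 positive, 1 negative pivots.
Hence Q is indefinite.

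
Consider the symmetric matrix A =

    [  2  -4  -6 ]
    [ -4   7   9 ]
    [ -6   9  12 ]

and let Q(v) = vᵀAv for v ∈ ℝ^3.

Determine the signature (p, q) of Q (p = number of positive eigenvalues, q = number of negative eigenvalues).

(2, 1)

An LDLᵀ factorisation of A has diagonal entries 2, -1, 3.
Counting signs: 2 positive, 1 negative.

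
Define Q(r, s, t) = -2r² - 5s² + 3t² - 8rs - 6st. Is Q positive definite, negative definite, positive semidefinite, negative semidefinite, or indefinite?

indefinite

The associated matrix is A = [[-2, -4, 0], [-4, -5, -3], [0, -3, 3]].
Row-reducing A symmetrically gives the diagonal entries -2, 3, 0.
So there are 1 positive, 1 negative, 1 zero pivots.
Hence Q is indefinite.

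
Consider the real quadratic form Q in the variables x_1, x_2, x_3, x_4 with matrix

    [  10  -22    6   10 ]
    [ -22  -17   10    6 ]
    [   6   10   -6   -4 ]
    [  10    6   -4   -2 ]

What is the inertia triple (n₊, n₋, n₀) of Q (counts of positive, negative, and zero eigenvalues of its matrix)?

(1, 3, 0)

An LDLᵀ factorisation of A has diagonal entries 10, -327/5, -448/327, -1/112.
So there are 1 positive, 3 negative pivots.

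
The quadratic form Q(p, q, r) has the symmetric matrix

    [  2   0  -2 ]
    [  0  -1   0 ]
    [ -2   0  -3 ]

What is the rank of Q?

Congruent diagonalization of A (simultaneous row and column reduction) yields pivots 2, -1, -5.
That gives 1 positive, 2 negative pivots.
The rank is the number of nonzero pivots: 3.

3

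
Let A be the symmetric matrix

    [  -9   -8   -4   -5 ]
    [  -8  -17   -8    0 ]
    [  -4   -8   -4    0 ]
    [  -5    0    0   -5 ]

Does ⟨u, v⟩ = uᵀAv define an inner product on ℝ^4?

no

Applying the same elementary operations to the rows and columns of A produces a congruent diagonal matrix with entries -9, -89/9, -20/89, 0.
So there are 3 negative, 1 zero pivots.
Hence Q is negative semidefinite.
⟨·,·⟩ is an inner product exactly when A is positive definite.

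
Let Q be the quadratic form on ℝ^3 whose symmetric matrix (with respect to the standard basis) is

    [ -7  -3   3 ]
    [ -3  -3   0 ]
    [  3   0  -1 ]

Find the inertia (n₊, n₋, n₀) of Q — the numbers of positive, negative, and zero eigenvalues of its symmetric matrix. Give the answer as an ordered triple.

(1, 2, 0)

Symmetric row and column elimination reduces A to a congruent diagonal form with pivots -7, -12/7, 5/4.
So there are 1 positive, 2 negative pivots.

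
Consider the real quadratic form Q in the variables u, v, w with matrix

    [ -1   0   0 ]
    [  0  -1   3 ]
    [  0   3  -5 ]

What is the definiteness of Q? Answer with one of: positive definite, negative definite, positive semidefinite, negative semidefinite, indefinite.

indefinite

Congruent diagonalization of A (simultaneous row and column reduction) yields pivots -1, -1, 4.
Counting signs: 1 positive, 2 negative.
Hence Q is indefinite.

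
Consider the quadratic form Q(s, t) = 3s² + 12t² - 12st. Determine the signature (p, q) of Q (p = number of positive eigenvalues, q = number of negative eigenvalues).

Write A = [[3, -6], [-6, 12]].
Symmetric row and column elimination reduces A to a congruent diagonal form with pivots 3, 0.
Counting signs: 1 positive, 1 zero.

(1, 0)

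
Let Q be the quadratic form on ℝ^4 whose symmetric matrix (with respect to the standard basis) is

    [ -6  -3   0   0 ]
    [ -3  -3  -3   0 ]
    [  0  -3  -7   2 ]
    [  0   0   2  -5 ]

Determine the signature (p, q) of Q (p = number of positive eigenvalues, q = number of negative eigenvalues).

Row-reducing A symmetrically gives the diagonal entries -6, -3/2, -1, -1.
Counting signs: 4 negative.

(0, 4)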